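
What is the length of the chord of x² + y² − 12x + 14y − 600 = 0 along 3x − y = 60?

Centre (6, −7), r² = 685. Perpendicular distance d from centre to line = |−35| / √10 = 35/√10.
Half the chord is √(r² − d²) = √(1125/2), so the full chord is 15√10.

15√10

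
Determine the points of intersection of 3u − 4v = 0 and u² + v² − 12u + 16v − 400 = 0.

(−16, −12) and (16, 12)

Express v = (3u)/4 and substitute into the circle:
25u² − 6400 = 0  ⟹  u² − 256 = 0
u = 16 or u = −16, giving (16, 12) and (−16, −12).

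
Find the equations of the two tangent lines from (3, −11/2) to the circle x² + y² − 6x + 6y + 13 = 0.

Write the tangent as mx − y + (−11/2 − m·(3)) = 0 and set its distance from the centre to √5:
(0m − (5/2))² = 5(m² + 1)
4m² − 1 = 0, so m = −1/2 or m = 1/2.
Through (3, −11/2) these give x + 2y = −8 and x − 2y = 14.

x + 2y = −8 and x − 2y = 14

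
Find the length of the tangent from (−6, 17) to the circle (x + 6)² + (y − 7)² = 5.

Centre (−6, 7), r² = 5. |PO|² = (0)² + (10)² = 100.
By the tangent–radius right angle, tangent length = √(|PO|² − r²) = √95.

√95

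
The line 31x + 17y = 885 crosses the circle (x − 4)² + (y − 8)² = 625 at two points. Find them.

Express y = (885 − 31x)/17 and substitute into the circle:
1250x² − 48750x + 385000 = 0  ⟹  x² − 39x + 308 = 0
x = 28 or x = 11, giving (28, 1) and (11, 32).

(11, 32) and (28, 1)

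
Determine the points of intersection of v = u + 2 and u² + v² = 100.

Substitute v = u + 2:
2u² + 4u − 96 = 0  ⟹  u² + 2u − 48 = 0
u = 6 or u = −8, giving (6, 8) and (−8, −6).

(−8, −6) and (6, 8)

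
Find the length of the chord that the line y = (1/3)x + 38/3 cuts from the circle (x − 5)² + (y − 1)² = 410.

10√10

From the line, y = (38 + x)/3. Substituting:
10x² − 20x − 2240 = 0  ⟹  x² − 2x − 224 = 0
x = 16 or x = −14, giving (16, 18) and (−14, 8).
Chord length = distance between (16, 18) and (−14, 8) = √1000 = 10√10.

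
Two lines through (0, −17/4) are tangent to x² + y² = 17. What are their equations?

Write the tangent as mx − y + (−17/4 − m·(0)) = 0 and set its distance from the centre to √17:
(0m − (17/4))² = 17(m² + 1)
16m² − 1 = 0, so m = 1/4 or m = −1/4.
Through (0, −17/4) these give x − 4y = 17 and x + 4y = −17.

x − 4y = 17 and x + 4y = −17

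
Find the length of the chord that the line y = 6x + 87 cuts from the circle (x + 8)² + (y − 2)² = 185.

The distance from (−8, 2) to the line is 37/√37, and r² = 185.
Half the chord is √(r² − d²) = √(148), so the full chord is 4√37.

4√37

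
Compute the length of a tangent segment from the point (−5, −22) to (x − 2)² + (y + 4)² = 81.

Centre (2, −4), r² = 81. |PO|² = (−7)² + (−18)² = 373.
By the tangent–radius right angle, tangent length = √(|PO|² − r²) = √292 = 2√73.

2√73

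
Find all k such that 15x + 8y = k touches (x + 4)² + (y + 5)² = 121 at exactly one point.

Tangency holds when the distance from the centre (−4, −5) to the line equals the radius 11:
|15·(−4) + 8·(−5) − k| / √289 = 11
|k − (−100)| = 11·17, so k = 87 or k = −287.

k = −287 or k = 87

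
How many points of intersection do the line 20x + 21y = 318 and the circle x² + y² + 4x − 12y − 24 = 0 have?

Substituting the line into the circle gives 841x² − 5916x + 10404 = 0.
Discriminant = (−5916)² − 4·841·(10404) = 0.
A repeated root: the line is tangent.

1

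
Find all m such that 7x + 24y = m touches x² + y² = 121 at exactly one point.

m = −275 or m = 275

For a tangent, require d(centre, line) = r = 11.
|7·0 + 24·0 − m| / √625 = 11
|m| = 11·25, so m = 275 or m = −275.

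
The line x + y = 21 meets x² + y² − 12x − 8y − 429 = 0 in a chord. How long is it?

Express y = −x + 21 and substitute into the circle:
2x² − 46x − 156 = 0  ⟹  x² − 23x − 78 = 0
x = 26 or x = −3, giving (26, −5) and (−3, 24).
Chord length = distance between (26, −5) and (−3, 24) = √1682 = 29√2.

29√2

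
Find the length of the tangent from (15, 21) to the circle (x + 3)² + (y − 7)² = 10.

√510

With centre O = (−3, 7), |OP|² = 520 and r² = 10.
By the tangent–radius right angle, tangent length = √(|PO|² − r²) = √510.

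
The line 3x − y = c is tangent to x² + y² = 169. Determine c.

c = ±13√10

Tangency holds when the distance from the centre (0, 0) to the line equals the radius 13:
|3·0 − 1·0 − c| / √10 = 13
|c| = 13√10.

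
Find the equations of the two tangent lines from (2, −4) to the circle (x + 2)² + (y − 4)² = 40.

Let a tangent through (2, −4) have slope m. Its distance from (−2, 4) must equal 2√10:
(−4m − (8))² = 40(m² + 1)
3m² − 8m − 3 = 0, so m = −1/3 or m = 3.
With m = −1/3: x + 3y = −10. With m = 3: 3x − y = 10.

x + 3y = −10 and 3x − y = 10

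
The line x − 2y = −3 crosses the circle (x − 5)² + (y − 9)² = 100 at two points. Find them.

(−1, 1) and (15, 9)

Substitute y = (3 + x)/2:
5x² − 70x − 75 = 0  ⟹  x² − 14x − 15 = 0
x = 15 or x = −1, giving (15, 9) and (−1, 1).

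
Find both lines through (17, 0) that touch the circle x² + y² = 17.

x + 4y = 17 and x − 4y = 17

A line y − (0) = m(x − (17)) is tangent when its distance from (0, 0) is √17:
[m·(−17) − (0)]² = 17(m² + 1)
16m² − 1 = 0, so m = −1/4 or m = 1/4.
With m = −1/4: x + 4y = 17. With m = 1/4: x − 4y = 17.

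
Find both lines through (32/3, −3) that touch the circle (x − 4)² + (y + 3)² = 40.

3x + y = 29 and 3x − y = 35

Let a tangent through (32/3, −3) have slope m. Its distance from (4, −3) must equal 2√10:
(−20/3m − (0))² = 40(m² + 1)
m² − 9 = 0, so m = −3 or m = 3.
With m = −3: 3x + y = 29. With m = 3: 3x − y = 35.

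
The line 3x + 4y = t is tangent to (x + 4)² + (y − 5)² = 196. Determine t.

Tangency holds when the distance from the centre (−4, 5) to the line equals the radius 14:
|3·(−4) + 4·5 − t| / √25 = 14
|t − (8)| = 14·5, so t = 78 or t = −62.

t = −62 or t = 78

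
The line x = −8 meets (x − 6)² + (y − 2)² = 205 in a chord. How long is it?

The distance from (6, 2) to the line is 14, and r² = 205.
Half the chord is √(r² − d²) = √(9), so the full chord is 6.

6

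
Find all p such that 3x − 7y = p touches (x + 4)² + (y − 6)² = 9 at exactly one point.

p = −54 ± 3√58

For a tangent, require d(centre, line) = r = 3.
|3·(−4) − 7·6 − p| / √58 = 3
|p − (−54)| = 3√58.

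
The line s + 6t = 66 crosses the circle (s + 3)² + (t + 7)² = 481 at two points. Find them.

Express t = (66 − s)/6 and substitute into the circle:
37s² − 5328 = 0  ⟹  s² − 144 = 0
s = 12 or s = −12, giving (12, 9) and (−12, 13).

(−12, 13) and (12, 9)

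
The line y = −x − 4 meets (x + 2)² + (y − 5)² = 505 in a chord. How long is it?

31√2

The distance from (−2, 5) to the line is 7/√2, and r² = 505.
Chord = 2√(r² − d²) = 2·√(961/2) = 31√2.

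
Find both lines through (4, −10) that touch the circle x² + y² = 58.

Let a tangent through (4, −10) have slope m. Its distance from (0, 0) must equal √58:
[m·(−4) − (10)]² = 58(m² + 1)
21m² − 40m − 21 = 0, so m = 7/3 or m = −3/7.
With m = 7/3: 7x − 3y = 58. With m = −3/7: 3x + 7y = −58.

7x − 3y = 58 and 3x + 7y = −58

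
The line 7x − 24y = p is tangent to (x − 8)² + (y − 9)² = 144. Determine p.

Tangency holds when the distance from the centre (8, 9) to the line equals the radius 12:
|7·8 − 24·9 − p| / √625 = 12
|p − (−160)| = 12·25, so p = 140 or p = −460.

p = −460 or p = 140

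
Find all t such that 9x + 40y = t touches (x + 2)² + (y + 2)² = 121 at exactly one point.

For a tangent, require d(centre, line) = r = 11.
|9·(−2) + 40·(−2) − t| / √1681 = 11
|t − (−98)| = 11·41, so t = 353 or t = −549.

t = −549 or t = 353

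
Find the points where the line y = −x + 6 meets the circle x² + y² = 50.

(−1, 7) and (7, −1)

Substitute y = −x + 6:
2x² − 12x − 14 = 0  ⟹  x² − 6x − 7 = 0
x = 7 or x = −1, giving (7, −1) and (−1, 7).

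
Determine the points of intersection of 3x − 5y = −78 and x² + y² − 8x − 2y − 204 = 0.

Express y = (78 + 3x)/5 and substitute into the circle:
34x² + 238x + 204 = 0  ⟹  x² + 7x + 6 = 0
x = −1 or x = −6, giving (−1, 15) and (−6, 12).

(−6, 12) and (−1, 15)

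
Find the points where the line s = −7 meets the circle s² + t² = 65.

The line gives s = −7. Substituting into the circle:
t² − 16 = 0
t = 4 or t = −4, giving (−7, 4) and (−7, −4).

(−7, −4) and (−7, 4)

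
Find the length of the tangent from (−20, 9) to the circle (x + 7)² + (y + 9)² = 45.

8√7

The centre is (−7, −9) and r = 3√5. The square of the distance from P to the centre is 169 + 324 = 493.
By the tangent–radius right angle, tangent length = √(|PO|² − r²) = √448 = 8√7.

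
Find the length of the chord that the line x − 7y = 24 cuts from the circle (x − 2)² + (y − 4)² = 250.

Express y = (−24 + x)/7 and substitute into the circle:
50x² − 300x − 9350 = 0  ⟹  x² − 6x − 187 = 0
x = 17 or x = −11, giving (17, −1) and (−11, −5).
|(17, −1) − (−11, −5)| = √((28)² + (4)²) = 20√2.

20√2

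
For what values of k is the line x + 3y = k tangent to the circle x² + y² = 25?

For a tangent, require d(centre, line) = r = 5.
|1·0 + 3·0 − k| / √10 = 5
|k| = 5√10.

k = ±5√10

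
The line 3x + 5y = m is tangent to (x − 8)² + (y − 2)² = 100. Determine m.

Tangency holds when the distance from the centre (8, 2) to the line equals the radius 10:
|3·8 + 5·2 − m| / √34 = 10
|m − (34)| = 10√34.

m = 34 ± 10√34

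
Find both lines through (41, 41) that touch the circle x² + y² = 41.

Write the tangent as mx − y + (41 − m·(41)) = 0 and set its distance from the centre to √41:
[m·(−41) − (−41)]² = 41(m² + 1)
20m² − 41m + 20 = 0, so m = 5/4 or m = 4/5.
With m = 5/4: 5x − 4y = 41. With m = 4/5: 4x − 5y = −41.

5x − 4y = 41 and 4x − 5y = −41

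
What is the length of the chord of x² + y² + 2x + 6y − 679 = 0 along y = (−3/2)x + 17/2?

14√13

The distance from (−1, −3) to the line is 26/√13, and r² = 689.
Half the chord is √(r² − d²) = √(637), so the full chord is 14√13.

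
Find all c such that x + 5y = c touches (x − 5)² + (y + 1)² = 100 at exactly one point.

The line touches the circle iff its distance from (5, −1) is 10:
|1·5 + 5·(−1) − c| / √26 = 10
|c| = 10√26.

c = ±10√26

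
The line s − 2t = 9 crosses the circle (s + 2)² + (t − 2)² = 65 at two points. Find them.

Substitute t = (−9 + s)/2:
5s² − 10s − 75 = 0  ⟹  s² − 2s − 15 = 0
s = 5 or s = −3, giving (5, −2) and (−3, −6).

(−3, −6) and (5, −2)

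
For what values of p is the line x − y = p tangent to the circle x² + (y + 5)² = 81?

p = 5 ± 9√2

For a tangent, require d(centre, line) = r = 9.
|1·0 − 1·(−5) − p| / √2 = 9
|p − (5)| = 9√2.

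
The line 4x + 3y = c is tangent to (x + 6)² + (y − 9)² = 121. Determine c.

The line touches the circle iff its distance from (−6, 9) is 11:
|4·(−6) + 3·9 − c| / √25 = 11
|c − (3)| = 11·5, so c = 58 or c = −52.

c = −52 or c = 58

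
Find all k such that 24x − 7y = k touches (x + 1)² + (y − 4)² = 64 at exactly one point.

k = −252 or k = 148

Tangency holds when the distance from the centre (−1, 4) to the line equals the radius 8:
|24·(−1) − 7·4 − k| / √625 = 8
|k − (−52)| = 8·25, so k = 148 or k = −252.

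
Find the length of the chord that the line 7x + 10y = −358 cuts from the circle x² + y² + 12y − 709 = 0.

Express y = (−358 − 7x)/10 and substitute into the circle:
149x² + 4172x + 14304 = 0  ⟹  x² + 28x + 96 = 0
x = −4 or x = −24, giving (−4, −33) and (−24, −19).
|(−4, −33) − (−24, −19)| = √((20)² + (−14)²) = 2√149.

2√149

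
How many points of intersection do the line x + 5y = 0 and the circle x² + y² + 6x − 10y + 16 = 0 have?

Substituting the line into the circle gives 26x² + 200x + 400 = 0.
Δ = 40000 − 41600 = −1600.
No real roots: the line does not meet the circle.

0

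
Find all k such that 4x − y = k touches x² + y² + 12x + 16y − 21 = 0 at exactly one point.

The line touches the circle iff its distance from (−6, −8) is 11:
|4·(−6) − 1·(−8) − k| / √17 = 11
|k − (−16)| = 11√17.

k = −16 ± 11√17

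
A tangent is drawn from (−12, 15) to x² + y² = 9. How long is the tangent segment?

6√10

The centre is (0, 0) and r = 3. The square of the distance from P to the centre is 144 + 225 = 369.
Power of the point: PT² = |PO|² − r² = 360, so PT = 6√10.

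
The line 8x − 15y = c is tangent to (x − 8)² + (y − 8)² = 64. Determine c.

Tangency holds when the distance from the centre (8, 8) to the line equals the radius 8:
|8·8 − 15·8 − c| / √289 = 8
|c − (−56)| = 8·17, so c = 80 or c = −192.

c = −192 or c = 80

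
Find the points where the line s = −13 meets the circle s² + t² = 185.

The line gives s = −13. Substituting into the circle:
t² − 16 = 0
t = 4 or t = −4, giving (−13, 4) and (−13, −4).

(−13, −4) and (−13, 4)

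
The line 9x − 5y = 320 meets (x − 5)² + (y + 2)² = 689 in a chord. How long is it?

√106

From the line, y = (−320 + 9x)/5. Substituting:
106x² − 5830x + 79500 = 0  ⟹  x² − 55x + 750 = 0
x = 30 or x = 25, giving (30, −10) and (25, −19).
Chord length = distance between (30, −10) and (25, −19) = √106 = √106.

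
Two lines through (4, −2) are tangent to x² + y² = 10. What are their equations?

x − 3y = 10 and 3x + y = 10

A line y − (−2) = m(x − (4)) is tangent when its distance from (0, 0) is √10:
[m·(−4) − (2)]² = 10(m² + 1)
3m² + 8m − 3 = 0, so m = 1/3 or m = −3.
With m = 1/3: x − 3y = 10. With m = −3: 3x + y = 10.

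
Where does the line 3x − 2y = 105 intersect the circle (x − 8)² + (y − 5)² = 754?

(23, −18) and (35, 0)

Express y = (−105 + 3x)/2 and substitute into the circle:
13x² − 754x + 10465 = 0  ⟹  x² − 58x + 805 = 0
x = 35 or x = 23, giving (35, 0) and (23, −18).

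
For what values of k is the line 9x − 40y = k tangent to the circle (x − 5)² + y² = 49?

The line touches the circle iff its distance from (5, 0) is 7:
|9·5 − 40·0 − k| / √1681 = 7
|k − (45)| = 7·41, so k = 332 or k = −242.

k = −242 or k = 332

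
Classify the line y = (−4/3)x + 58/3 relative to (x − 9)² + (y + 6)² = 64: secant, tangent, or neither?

Substituting the line into the circle gives 25x² − 770x + 5929 = 0.
Δ = 592900 − 592900 = 0.
A repeated root: the line is tangent.

tangent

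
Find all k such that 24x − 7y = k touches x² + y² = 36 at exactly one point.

k = −150 or k = 150

The line touches the circle iff its distance from (0, 0) is 6:
|24·0 − 7·0 − k| / √625 = 6
|k| = 6·25, so k = 150 or k = −150.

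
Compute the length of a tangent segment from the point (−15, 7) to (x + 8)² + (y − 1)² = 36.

7

The centre is (−8, 1) and r = 6. The square of the distance from P to the centre is 49 + 36 = 85.
By the tangent–radius right angle, tangent length = √(|PO|² − r²) = √49 = 7.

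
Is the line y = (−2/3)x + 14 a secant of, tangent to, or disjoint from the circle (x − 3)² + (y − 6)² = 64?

secant

Substituting the line into the circle gives 13x² − 150x + 81 = 0.
Discriminant = (−150)² − 4·13·(81) = 18288 > 0.
Two real roots: the line is a secant.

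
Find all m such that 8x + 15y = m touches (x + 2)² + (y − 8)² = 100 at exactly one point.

For a tangent, require d(centre, line) = r = 10.
|8·(−2) + 15·8 − m| / √289 = 10
|m − (104)| = 10·17, so m = 274 or m = −66.

m = −66 or m = 274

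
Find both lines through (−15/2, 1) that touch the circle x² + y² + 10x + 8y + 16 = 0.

y = 1 and 4x − 3y = −33

Let a tangent through (−15/2, 1) have slope m. Its distance from (−5, −4) must equal 5:
(5/2m − (−5))² = 25(m² + 1)
3m² − 4m = 0, so m = 0 or m = 4/3.
With m = 0: y = 1. With m = 4/3: 4x − 3y = −33.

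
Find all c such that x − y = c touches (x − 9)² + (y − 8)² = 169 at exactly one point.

The line touches the circle iff its distance from (9, 8) is 13:
|1·9 − 1·8 − c| / √2 = 13
|c − (1)| = 13√2.

c = 1 ± 13√2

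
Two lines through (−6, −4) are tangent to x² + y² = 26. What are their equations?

A line y − (−4) = m(x − (−6)) is tangent when its distance from (0, 0) is √26:
[m·(6) − (4)]² = 26(m² + 1)
5m² − 24m − 5 = 0, so m = 5 or m = −1/5.
With m = 5: 5x − y = −26. With m = −1/5: x + 5y = −26.

5x − y = −26 and x + 5y = −26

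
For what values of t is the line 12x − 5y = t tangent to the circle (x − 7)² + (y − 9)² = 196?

t = −143 or t = 221

Tangency holds when the distance from the centre (7, 9) to the line equals the radius 14:
|12·7 − 5·9 − t| / √169 = 14
|t − (39)| = 14·13, so t = 221 or t = −143.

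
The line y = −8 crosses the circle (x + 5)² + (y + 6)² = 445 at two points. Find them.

(−26, −8) and (16, −8)

From the line, y = −8. Substituting:
x² + 10x − 416 = 0
x = 16 or x = −26, giving (16, −8) and (−26, −8).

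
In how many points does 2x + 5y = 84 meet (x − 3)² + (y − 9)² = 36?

0

Centre (3, 9), r² = 36. Distance² from centre to line = (−33)²/29 = 1089/29.
Since d² > r², the line lies outside the circle.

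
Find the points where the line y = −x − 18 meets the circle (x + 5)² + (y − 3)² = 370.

(−24, 6) and (−2, −16)

Express y = −x − 18 and substitute into the circle:
2x² + 52x + 96 = 0  ⟹  x² + 26x + 48 = 0
x = −2 or x = −24, giving (−2, −16) and (−24, 6).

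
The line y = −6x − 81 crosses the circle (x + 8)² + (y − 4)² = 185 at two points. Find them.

Express y = −6x − 81 and substitute into the circle:
37x² + 1036x + 7104 = 0  ⟹  x² + 28x + 192 = 0
x = −12 or x = −16, giving (−12, −9) and (−16, 15).

(−16, 15) and (−12, −9)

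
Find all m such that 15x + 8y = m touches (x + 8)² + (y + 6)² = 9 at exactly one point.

The line touches the circle iff its distance from (−8, −6) is 3:
|15·(−8) + 8·(−6) − m| / √289 = 3
|m − (−168)| = 3·17, so m = −117 or m = −219.

m = −219 or m = −117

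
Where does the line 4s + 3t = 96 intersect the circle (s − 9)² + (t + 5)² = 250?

(18, 8) and (24, 0)

Substitute t = (96 − 4s)/3:
25s² − 1050s + 10800 = 0  ⟹  s² − 42s + 432 = 0
s = 24 or s = 18, giving (24, 0) and (18, 8).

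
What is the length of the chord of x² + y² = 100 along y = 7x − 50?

The distance from (0, 0) to the line is 50/√50, and r² = 100.
Half the chord is √(r² − d²) = √(50), so the full chord is 10√2.

10√2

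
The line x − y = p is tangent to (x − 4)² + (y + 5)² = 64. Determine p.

The line touches the circle iff its distance from (4, −5) is 8:
|1·4 − 1·(−5) − p| / √2 = 8
|p − (9)| = 8√2.

p = 9 ± 8√2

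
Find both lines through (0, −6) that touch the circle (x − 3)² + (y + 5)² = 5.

2x − y = 6 and x + 2y = −12

Let a tangent through (0, −6) have slope m. Its distance from (3, −5) must equal √5:
(3m − (1))² = 5(m² + 1)
2m² − 3m − 2 = 0, so m = 2 or m = −1/2.
Through (0, −6) these give 2x − y = 6 and x + 2y = −12.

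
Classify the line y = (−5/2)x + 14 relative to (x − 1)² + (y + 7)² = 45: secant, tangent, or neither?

neither

Substituting the line into the circle gives 29x² − 428x + 1588 = 0.
Δ = 183184 − 184208 = −1024.
No real roots: the line does not meet the circle.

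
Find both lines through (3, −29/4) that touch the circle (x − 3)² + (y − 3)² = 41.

5x − 4y = 44 and 5x + 4y = −14

A line y − (−29/4) = m(x − (3)) is tangent when its distance from (3, 3) is √41:
[m·(0) − (41/4)]² = 41(m² + 1)
16m² − 25 = 0, so m = 5/4 or m = −5/4.
With m = 5/4: 5x − 4y = 44. With m = −5/4: 5x + 4y = −14.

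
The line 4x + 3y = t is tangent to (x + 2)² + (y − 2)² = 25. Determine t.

t = −27 or t = 23

For a tangent, require d(centre, line) = r = 5.
|4·(−2) + 3·2 − t| / √25 = 5
|t − (−2)| = 5·5, so t = 23 or t = −27.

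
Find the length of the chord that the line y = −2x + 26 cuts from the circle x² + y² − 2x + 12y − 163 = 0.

4√5

Centre (1, −6), r² = 200. Perpendicular distance d from centre to line = |−30| / √5 = 30/√5.
Half the chord is √(r² − d²) = √(20), so the full chord is 4√5.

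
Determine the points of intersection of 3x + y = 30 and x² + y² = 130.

(7, 9) and (11, −3)

Express y = −3x + 30 and substitute into the circle:
10x² − 180x + 770 = 0  ⟹  x² − 18x + 77 = 0
x = 11 or x = 7, giving (11, −3) and (7, 9).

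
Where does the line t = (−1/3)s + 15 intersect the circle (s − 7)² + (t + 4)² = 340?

From the line, t = (45 − s)/3. Substituting:
10s² − 240s + 630 = 0  ⟹  s² − 24s + 63 = 0
s = 21 or s = 3, giving (21, 8) and (3, 14).

(3, 14) and (21, 8)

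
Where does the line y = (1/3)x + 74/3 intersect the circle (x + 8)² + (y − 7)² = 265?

(−20, 18) and (−5, 23)

From the line, y = (74 + x)/3. Substituting:
10x² + 250x + 1000 = 0  ⟹  x² + 25x + 100 = 0
x = −5 or x = −20, giving (−5, 23) and (−20, 18).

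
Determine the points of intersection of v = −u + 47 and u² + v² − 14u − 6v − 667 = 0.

Express v = −u + 47 and substitute into the circle:
2u² − 102u + 1260 = 0  ⟹  u² − 51u + 630 = 0
u = 30 or u = 21, giving (30, 17) and (21, 26).

(21, 26) and (30, 17)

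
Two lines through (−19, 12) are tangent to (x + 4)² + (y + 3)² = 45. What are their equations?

2x + y = −26 and x + 2y = 5

Write the tangent as mx − y + (12 − m·(−19)) = 0 and set its distance from the centre to 3√5:
(15m − (−15))² = 45(m² + 1)
2m² + 5m + 2 = 0, so m = −2 or m = −1/2.
With m = −2: 2x + y = −26. With m = −1/2: x + 2y = 5.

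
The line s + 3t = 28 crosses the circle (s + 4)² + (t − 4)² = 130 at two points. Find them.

(−11, 13) and (7, 7)

From the line, t = (28 − s)/3. Substituting:
10s² + 40s − 770 = 0  ⟹  s² + 4s − 77 = 0
s = 7 or s = −11, giving (7, 7) and (−11, 13).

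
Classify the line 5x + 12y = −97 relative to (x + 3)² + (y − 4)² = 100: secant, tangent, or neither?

Substituting the line into the circle gives 169x² + 2314x + 7921 = 0.
Δ = 5354596 − 5354596 = 0.
A repeated root: the line is tangent.

tangent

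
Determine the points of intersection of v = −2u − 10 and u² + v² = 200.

(−10, 10) and (2, −14)

From the line, v = −2u − 10. Substituting:
5u² + 40u − 100 = 0  ⟹  u² + 8u − 20 = 0
u = 2 or u = −10, giving (2, −14) and (−10, 10).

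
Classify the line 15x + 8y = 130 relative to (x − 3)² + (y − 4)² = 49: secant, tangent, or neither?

Centre (3, 4), r² = 49. Distance² from centre to line = (−53)²/289 = 2809/289.
Since d² < r², the line cuts the circle twice.

secant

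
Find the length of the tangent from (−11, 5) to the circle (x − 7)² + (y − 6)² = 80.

With centre O = (7, 6), |OP|² = 325 and r² = 80.
The tangent meets the radius at right angles, so tangent² = |PO|² − r² = 325 − 80 = 245.

7√5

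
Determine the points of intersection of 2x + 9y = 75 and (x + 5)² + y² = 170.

Express y = (75 − 2x)/9 and substitute into the circle:
85x² + 510x − 6120 = 0  ⟹  x² + 6x − 72 = 0
x = 6 or x = −12, giving (6, 7) and (−12, 11).

(−12, 11) and (6, 7)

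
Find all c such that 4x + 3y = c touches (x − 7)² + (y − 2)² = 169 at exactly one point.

c = −31 or c = 99

For a tangent, require d(centre, line) = r = 13.
|4·7 + 3·2 − c| / √25 = 13
|c − (34)| = 13·5, so c = 99 or c = −31.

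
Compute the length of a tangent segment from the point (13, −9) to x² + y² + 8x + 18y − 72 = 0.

2√30

With centre O = (−4, −9), |OP|² = 289 and r² = 169.
The tangent meets the radius at right angles, so tangent² = |PO|² − r² = 289 − 169 = 120.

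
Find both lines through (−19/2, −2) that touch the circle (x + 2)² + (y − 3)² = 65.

4x + 7y = −52 and 8x + y = −78

A line y − (−2) = m(x − (−19/2)) is tangent when its distance from (−2, 3) is √65:
(15/2m − (5))² = 65(m² + 1)
7m² + 60m + 32 = 0, so m = −4/7 or m = −8.
With m = −4/7: 4x + 7y = −52. With m = −8: 8x + y = −78.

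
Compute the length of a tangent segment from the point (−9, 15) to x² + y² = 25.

With centre O = (0, 0), |OP|² = 306 and r² = 25.
By the tangent–radius right angle, tangent length = √(|PO|² − r²) = √281.

√281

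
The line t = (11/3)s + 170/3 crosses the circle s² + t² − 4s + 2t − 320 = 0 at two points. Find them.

(−16, −2) and (−13, 9)

Express t = (170 + 11s)/3 and substitute into the circle:
130s² + 3770s + 27040 = 0  ⟹  s² + 29s + 208 = 0
s = −13 or s = −16, giving (−13, 9) and (−16, −2).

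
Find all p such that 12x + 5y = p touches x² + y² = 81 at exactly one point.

Tangency holds when the distance from the centre (0, 0) to the line equals the radius 9:
|12·0 + 5·0 − p| / √169 = 9
|p| = 9·13, so p = 117 or p = −117.

p = −117 or p = 117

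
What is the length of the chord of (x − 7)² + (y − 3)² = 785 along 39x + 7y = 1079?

√1570

Express y = (1079 − 39x)/7 and substitute into the circle:
1570x² − 83210x + 1083300 = 0  ⟹  x² − 53x + 690 = 0
x = 30 or x = 23, giving (30, −13) and (23, 26).
Chord length = distance between (30, −13) and (23, 26) = √1570 = √1570.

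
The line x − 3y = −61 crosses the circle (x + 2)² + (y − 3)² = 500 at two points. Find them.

(−22, 13) and (8, 23)

Express y = (61 + x)/3 and substitute into the circle:
10x² + 140x − 1760 = 0  ⟹  x² + 14x − 176 = 0
x = 8 or x = −22, giving (8, 23) and (−22, 13).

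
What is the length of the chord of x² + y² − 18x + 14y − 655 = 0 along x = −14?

The distance from (9, −7) to the line is 23, and r² = 785.
Chord = 2√(r² − d²) = 2·√(256) = 32.

32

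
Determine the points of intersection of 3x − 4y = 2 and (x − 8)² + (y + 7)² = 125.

Express y = (−2 + 3x)/4 and substitute into the circle:
25x² − 100x − 300 = 0  ⟹  x² − 4x − 12 = 0
x = 6 or x = −2, giving (6, 4) and (−2, −2).

(−2, −2) and (6, 4)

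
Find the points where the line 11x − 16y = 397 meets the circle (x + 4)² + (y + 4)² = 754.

Substitute y = (−397 + 11x)/16:
377x² − 5278x − 78039 = 0  ⟹  x² − 14x − 207 = 0
x = 23 or x = −9, giving (23, −9) and (−9, −31).

(−9, −31) and (23, −9)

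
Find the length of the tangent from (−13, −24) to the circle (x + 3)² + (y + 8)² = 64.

2√73

Centre (−3, −8), r² = 64. |PO|² = (−10)² + (−16)² = 356.
By the tangent–radius right angle, tangent length = √(|PO|² − r²) = √292 = 2√73.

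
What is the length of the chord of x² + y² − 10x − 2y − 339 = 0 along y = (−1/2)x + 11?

The distance from (5, 1) to the line is 15/√5, and r² = 365.
Half the chord is √(r² − d²) = √(320), so the full chord is 16√5.

16√5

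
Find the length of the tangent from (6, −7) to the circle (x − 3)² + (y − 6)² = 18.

With centre O = (3, 6), |OP|² = 178 and r² = 18.
Power of the point: PT² = |PO|² − r² = 160, so PT = 4√10.

4√10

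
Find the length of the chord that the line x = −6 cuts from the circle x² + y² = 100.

16

Centre (0, 0), r² = 100. Perpendicular distance d from centre to line = |6| / √1 = 6.
Chord = 2√(r² − d²) = 2·√(64) = 16.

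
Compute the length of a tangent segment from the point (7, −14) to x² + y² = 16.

√229

Centre (0, 0), r² = 16. |PO|² = (7)² + (−14)² = 245.
Power of the point: PT² = |PO|² − r² = 229, so PT = √229.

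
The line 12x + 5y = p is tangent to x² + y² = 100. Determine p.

p = −130 or p = 130

Tangency holds when the distance from the centre (0, 0) to the line equals the radius 10:
|12·0 + 5·0 − p| / √169 = 10
|p| = 10·13, so p = 130 or p = −130.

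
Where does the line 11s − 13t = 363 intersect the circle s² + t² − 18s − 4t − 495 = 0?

Express t = (−363 + 11s)/13 and substitute into the circle:
290s² − 11600s + 66990 = 0  ⟹  s² − 40s + 231 = 0
s = 33 or s = 7, giving (33, 0) and (7, −22).

(7, −22) and (33, 0)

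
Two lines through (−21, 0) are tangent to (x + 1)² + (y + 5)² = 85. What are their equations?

6x + 7y = −126 and 2x − 9y = −42

A line y − (0) = m(x − (−21)) is tangent when its distance from (−1, −5) is √85:
(20m − (−5))² = 85(m² + 1)
63m² + 40m − 12 = 0, so m = −6/7 or m = 2/9.
With m = −6/7: 6x + 7y = −126. With m = 2/9: 2x − 9y = −42.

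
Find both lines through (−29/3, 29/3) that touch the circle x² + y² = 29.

5x + 2y = −29 and 2x + 5y = 29

A line y − (29/3) = m(x − (−29/3)) is tangent when its distance from (0, 0) is √29:
(29/3m − (−29/3))² = 29(m² + 1)
10m² + 29m + 10 = 0, so m = −5/2 or m = −2/5.
Through (−29/3, 29/3) these give 5x + 2y = −29 and 2x + 5y = 29.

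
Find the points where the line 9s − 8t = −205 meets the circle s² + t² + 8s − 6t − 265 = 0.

Substitute t = (205 + 9s)/8:
145s² + 3770s + 15225 = 0  ⟹  s² + 26s + 105 = 0
s = −5 or s = −21, giving (−5, 20) and (−21, 2).

(−21, 2) and (−5, 20)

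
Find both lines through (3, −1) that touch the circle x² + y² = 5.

x − 2y = 5 and 2x + y = 5

Write the tangent as mx − y + (−1 − m·(3)) = 0 and set its distance from the centre to √5:
[m·(−3) − (1)]² = 5(m² + 1)
2m² + 3m − 2 = 0, so m = 1/2 or m = −2.
Through (3, −1) these give x − 2y = 5 and 2x + y = 5.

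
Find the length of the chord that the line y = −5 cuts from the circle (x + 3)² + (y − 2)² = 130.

From the line, y = −5. Substituting:
x² + 6x − 72 = 0
x = 6 or x = −12, giving (6, −5) and (−12, −5).
|(6, −5) − (−12, −5)| = √((18)² + (0)²) = 18.

18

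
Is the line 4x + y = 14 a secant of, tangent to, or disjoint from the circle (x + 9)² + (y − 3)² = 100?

disjoint

Centre (−9, 3), r² = 100. Distance² from centre to line = (−47)²/17 = 2209/17.
Since d² > r², the line lies outside the circle.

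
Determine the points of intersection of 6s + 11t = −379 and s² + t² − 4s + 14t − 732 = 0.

Substitute t = (−379 − 6s)/11:
157s² + 3140s − 3297 = 0  ⟹  s² + 20s − 21 = 0
s = 1 or s = −21, giving (1, −35) and (−21, −23).

(−21, −23) and (1, −35)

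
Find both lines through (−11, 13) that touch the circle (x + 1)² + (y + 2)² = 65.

Let a tangent through (−11, 13) have slope m. Its distance from (−1, −2) must equal √65:
(10m − (−15))² = 65(m² + 1)
7m² + 60m + 32 = 0, so m = −8 or m = −4/7.
Through (−11, 13) these give 8x + y = −75 and 4x + 7y = 47.

8x + y = −75 and 4x + 7y = 47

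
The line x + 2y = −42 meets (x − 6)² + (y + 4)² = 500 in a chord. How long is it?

12√5

Substitute y = (−42 − x)/2:
5x² + 20x − 700 = 0  ⟹  x² + 4x − 140 = 0
x = 10 or x = −14, giving (10, −26) and (−14, −14).
|(10, −26) − (−14, −14)| = √((24)² + (−12)²) = 12√5.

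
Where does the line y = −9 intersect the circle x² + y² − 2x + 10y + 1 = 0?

From the line, y = −9. Substituting:
x² − 2x − 8 = 0
x = 4 or x = −2, giving (4, −9) and (−2, −9).

(−2, −9) and (4, −9)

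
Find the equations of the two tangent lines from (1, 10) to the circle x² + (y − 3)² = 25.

Let a tangent through (1, 10) have slope m. Its distance from (0, 3) must equal 5:
[m·(−1) − (−7)]² = 25(m² + 1)
12m² + 7m − 12 = 0, so m = 3/4 or m = −4/3.
With m = 3/4: 3x − 4y = −37. With m = −4/3: 4x + 3y = 34.

3x − 4y = −37 and 4x + 3y = 34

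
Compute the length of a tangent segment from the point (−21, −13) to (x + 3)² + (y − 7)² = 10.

√714

Centre (−3, 7), r² = 10. |PO|² = (−18)² + (−20)² = 724.
Power of the point: PT² = |PO|² − r² = 714, so PT = √714.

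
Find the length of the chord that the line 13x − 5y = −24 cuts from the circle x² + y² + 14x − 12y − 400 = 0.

3√194

Centre (−7, 6), r² = 485. Perpendicular distance d from centre to line = |−97| / √194 = 97/√194.
Chord = 2√(r² − d²) = 2·√(873/2) = 3√194.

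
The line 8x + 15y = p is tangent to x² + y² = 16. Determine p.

The line touches the circle iff its distance from (0, 0) is 4:
|8·0 + 15·0 − p| / √289 = 4
|p| = 4·17, so p = 68 or p = −68.

p = −68 or p = 68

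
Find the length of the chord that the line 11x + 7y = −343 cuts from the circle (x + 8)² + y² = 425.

√170

Centre (−8, 0), r² = 425. Perpendicular distance d from centre to line = |255| / √170 = 255/√170.
Chord = 2√(r² − d²) = 2·√(85/2) = √170.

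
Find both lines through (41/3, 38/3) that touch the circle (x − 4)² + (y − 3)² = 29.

A line y − (38/3) = m(x − (41/3)) is tangent when its distance from (4, 3) is √29:
[m·(−29/3) − (−29/3)]² = 29(m² + 1)
10m² − 29m + 10 = 0, so m = 2/5 or m = 5/2.
With m = 2/5: 2x − 5y = −36. With m = 5/2: 5x − 2y = 43.

2x − 5y = −36 and 5x − 2y = 43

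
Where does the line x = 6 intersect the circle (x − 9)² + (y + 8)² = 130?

(6, −19) and (6, 3)

The line gives x = 6. Substituting into the circle:
y² + 16y − 57 = 0
y = 3 or y = −19, giving (6, 3) and (6, −19).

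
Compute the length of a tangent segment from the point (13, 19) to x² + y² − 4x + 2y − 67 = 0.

√449

The centre is (2, −1) and r = 6√2. The square of the distance from P to the centre is 121 + 400 = 521.
Power of the point: PT² = |PO|² − r² = 449, so PT = √449.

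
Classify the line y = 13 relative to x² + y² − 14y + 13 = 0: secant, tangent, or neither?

Centre (0, 7), r² = 36. Distance² from centre to line = (−6)² = 36.
Since d² = r², the line is tangent.

tangent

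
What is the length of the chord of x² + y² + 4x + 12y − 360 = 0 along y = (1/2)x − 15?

16√5

The distance from (−2, −6) to the line is 20/√5, and r² = 400.
Half the chord is √(r² − d²) = √(320), so the full chord is 16√5.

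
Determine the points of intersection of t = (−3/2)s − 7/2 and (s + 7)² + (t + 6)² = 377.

Express t = (−7 − 3s)/2 and substitute into the circle:
13s² + 26s − 1287 = 0  ⟹  s² + 2s − 99 = 0
s = 9 or s = −11, giving (9, −17) and (−11, 13).

(−11, 13) and (9, −17)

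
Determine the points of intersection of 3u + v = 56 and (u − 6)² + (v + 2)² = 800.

(10, 26) and (26, −22)

From the line, v = −3u + 56. Substituting:
10u² − 360u + 2600 = 0  ⟹  u² − 36u + 260 = 0
u = 26 or u = 10, giving (26, −22) and (10, 26).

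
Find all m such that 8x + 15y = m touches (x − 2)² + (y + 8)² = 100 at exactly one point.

The line touches the circle iff its distance from (2, −8) is 10:
|8·2 + 15·(−8) − m| / √289 = 10
|m − (−104)| = 10·17, so m = 66 or m = −274.

m = −274 or m = 66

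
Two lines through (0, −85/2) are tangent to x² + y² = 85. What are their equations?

Let a tangent through (0, −85/2) have slope m. Its distance from (0, 0) must equal √85:
[m·(0) − (85/2)]² = 85(m² + 1)
4m² − 81 = 0, so m = −9/2 or m = 9/2.
With m = −9/2: 9x + 2y = −85. With m = 9/2: 9x − 2y = 85.

9x + 2y = −85 and 9x − 2y = 85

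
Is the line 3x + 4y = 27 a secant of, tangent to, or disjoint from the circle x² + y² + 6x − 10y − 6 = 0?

d² = (3·(−3) + 4·5 − (27))²/25 = 256/25; r² = 40.
Since d² < r², the line cuts the circle twice.

secant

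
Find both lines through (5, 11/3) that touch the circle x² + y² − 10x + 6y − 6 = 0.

A line y − (11/3) = m(x − (5)) is tangent when its distance from (5, −3) is 2√10:
(0m − (−20/3))² = 40(m² + 1)
9m² − 1 = 0, so m = −1/3 or m = 1/3.
Through (5, 11/3) these give x + 3y = 16 and x − 3y = −6.

x + 3y = 16 and x − 3y = −6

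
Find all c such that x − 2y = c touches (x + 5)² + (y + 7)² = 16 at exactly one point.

For a tangent, require d(centre, line) = r = 4.
|1·(−5) − 2·(−7) − c| / √5 = 4
|c − (9)| = 4√5.

c = 9 ± 4√5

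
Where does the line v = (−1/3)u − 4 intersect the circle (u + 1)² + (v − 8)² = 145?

From the line, v = (−12 − u)/3. Substituting:
10u² + 90u = 0  ⟹  u² + 9u = 0
u = 0 or u = −9, giving (0, −4) and (−9, −1).

(−9, −1) and (0, −4)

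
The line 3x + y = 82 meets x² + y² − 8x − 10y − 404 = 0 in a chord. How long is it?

Centre (4, 5), r² = 445. Perpendicular distance d from centre to line = |−65| / √10 = 65/√10.
Chord = 2√(r² − d²) = 2·√(45/2) = 3√10.

3√10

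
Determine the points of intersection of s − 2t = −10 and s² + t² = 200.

Express t = (10 + s)/2 and substitute into the circle:
5s² + 20s − 700 = 0  ⟹  s² + 4s − 140 = 0
s = 10 or s = −14, giving (10, 10) and (−14, −2).

(−14, −2) and (10, 10)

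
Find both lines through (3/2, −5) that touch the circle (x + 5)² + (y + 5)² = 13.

A line y − (−5) = m(x − (3/2)) is tangent when its distance from (−5, −5) is √13:
(−13/2m − (0))² = 13(m² + 1)
9m² − 4 = 0, so m = 2/3 or m = −2/3.
With m = 2/3: 2x − 3y = 18. With m = −2/3: 2x + 3y = −12.

2x − 3y = 18 and 2x + 3y = −12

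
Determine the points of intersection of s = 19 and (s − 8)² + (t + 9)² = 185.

(19, −17) and (19, −1)

The line gives s = 19. Substituting into the circle:
t² + 18t + 17 = 0
t = −1 or t = −17, giving (19, −1) and (19, −17).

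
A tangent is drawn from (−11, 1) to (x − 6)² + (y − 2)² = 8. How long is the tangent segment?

With centre O = (6, 2), |OP|² = 290 and r² = 8.
By the tangent–radius right angle, tangent length = √(|PO|² − r²) = √282.

√282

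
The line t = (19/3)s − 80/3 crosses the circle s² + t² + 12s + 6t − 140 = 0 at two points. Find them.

Substitute t = (−80 + 19s)/3:
370s² − 2590s + 3700 = 0  ⟹  s² − 7s + 10 = 0
s = 5 or s = 2, giving (5, 5) and (2, −14).

(2, −14) and (5, 5)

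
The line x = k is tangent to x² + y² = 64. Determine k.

k = −8 or k = 8

Tangency holds when the distance from the centre (0, 0) to the line equals the radius 8:
|1·0 + 0·0 − k| / √1 = 8
|k| = 8, so k = 8 or k = −8.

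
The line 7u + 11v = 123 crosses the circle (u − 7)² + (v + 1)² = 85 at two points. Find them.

(5, 8) and (16, 1)

From the line, v = (123 − 7u)/11. Substituting:
170u² − 3570u + 13600 = 0  ⟹  u² − 21u + 80 = 0
u = 16 or u = 5, giving (16, 1) and (5, 8).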